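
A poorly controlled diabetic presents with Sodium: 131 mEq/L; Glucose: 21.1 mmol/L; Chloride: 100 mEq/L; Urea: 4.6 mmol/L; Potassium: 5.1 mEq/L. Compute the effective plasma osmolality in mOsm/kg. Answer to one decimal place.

283.1 mOsm/kg

Effective osmolality excludes urea (freely permeant across cell membranes):
2·Na + glucose
= 2·131 + 21.1
= 262 + 21.1
= 283.1 mOsm/kg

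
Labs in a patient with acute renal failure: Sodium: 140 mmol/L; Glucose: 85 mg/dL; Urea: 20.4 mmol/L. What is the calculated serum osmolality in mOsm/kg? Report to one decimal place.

305.1 mOsm/kg

Calculated osmolality = 2·Na + glucose/18 + urea
= 2·140 + 85/18 + 20.4
= 280 + 4.72 + 20.40
= 305.12 mOsm/kg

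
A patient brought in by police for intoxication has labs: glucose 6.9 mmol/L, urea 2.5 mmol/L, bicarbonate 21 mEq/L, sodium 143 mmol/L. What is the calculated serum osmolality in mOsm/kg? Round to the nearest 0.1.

Calculated osmolality = 2·Na + glucose + urea
= 2·143 + 6.9 + 2.5
= 286 + 6.90 + 2.50
= 295.4 mOsm/kg

295.4 mOsm/kg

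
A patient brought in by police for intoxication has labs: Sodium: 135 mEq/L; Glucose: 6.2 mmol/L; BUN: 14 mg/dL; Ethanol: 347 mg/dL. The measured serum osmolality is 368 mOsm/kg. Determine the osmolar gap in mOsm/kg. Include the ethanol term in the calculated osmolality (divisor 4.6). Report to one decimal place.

Calculated osmolality = 2·Na + glucose + BUN/2.8 + ethanol/4.6
= 2·135 + 6.2 + 14/2.8 + 347/4.6
= 270 + 6.20 + 5 + 75.43
= 356.63 mOsm/kg ≈ 356.6 mOsm/kg
Osmolar gap = measured − calculated = 368 − 356.6 = 11.4 mOsm/kg

11.4 mOsm/kg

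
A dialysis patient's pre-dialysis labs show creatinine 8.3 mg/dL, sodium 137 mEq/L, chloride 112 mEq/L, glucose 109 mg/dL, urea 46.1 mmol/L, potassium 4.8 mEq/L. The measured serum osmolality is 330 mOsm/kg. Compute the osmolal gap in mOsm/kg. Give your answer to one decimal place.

Calculated osmolality = 2·Na + glucose/18 + urea
= 2·137 + 109/18 + 46.1
= 274 + 6.06 + 46.10
= 326.16 mOsm/kg ≈ 326.2 mOsm/kg
Osmolar gap = measured − calculated = 330 − 326.2 = 3.8 mOsm/kg

3.8 mOsm/kg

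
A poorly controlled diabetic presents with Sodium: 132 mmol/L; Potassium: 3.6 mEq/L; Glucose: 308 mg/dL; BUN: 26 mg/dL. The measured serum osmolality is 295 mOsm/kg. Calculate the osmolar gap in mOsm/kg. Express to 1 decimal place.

Calculated osmolality = 2·Na + glucose/18 + BUN/2.8
= 2·132 + 308/18 + 26/2.8
= 264 + 17.11 + 9.29
= 290.4 mOsm/kg ≈ 290.4 mOsm/kg
Osmolar gap = measured − calculated = 295 − 290.4 = 4.6 mOsm/kg

4.6 mOsm/kg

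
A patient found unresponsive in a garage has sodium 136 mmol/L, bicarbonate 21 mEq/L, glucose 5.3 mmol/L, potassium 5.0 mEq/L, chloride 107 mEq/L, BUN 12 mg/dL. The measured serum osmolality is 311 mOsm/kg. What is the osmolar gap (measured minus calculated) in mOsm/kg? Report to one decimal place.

Calculated osmolality = 2·Na + glucose + BUN/2.8
= 2·136 + 5.3 + 12/2.8
= 272 + 5.30 + 4.29
= 281.59 mOsm/kg ≈ 281.6 mOsm/kg
Osmolar gap = measured − calculated = 311 − 281.6 = 29.4 mOsm/kg

29.4 mOsm/kg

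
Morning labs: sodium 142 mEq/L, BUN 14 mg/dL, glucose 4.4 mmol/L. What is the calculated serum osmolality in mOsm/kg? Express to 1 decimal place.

Calculated osmolality = 2·Na + glucose + BUN/2.8
= 2·142 + 4.4 + 14/2.8
= 284 + 4.40 + 5
= 293.4 mOsm/kg

293.4 mOsm/kg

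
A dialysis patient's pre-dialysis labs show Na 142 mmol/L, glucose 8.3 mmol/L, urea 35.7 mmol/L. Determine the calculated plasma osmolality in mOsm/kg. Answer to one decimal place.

328.0 mOsm/kg

Calculated osmolality = 2·Na + glucose + urea
= 2·142 + 8.3 + 35.7
= 284 + 8.30 + 35.70
= 328 mOsm/kg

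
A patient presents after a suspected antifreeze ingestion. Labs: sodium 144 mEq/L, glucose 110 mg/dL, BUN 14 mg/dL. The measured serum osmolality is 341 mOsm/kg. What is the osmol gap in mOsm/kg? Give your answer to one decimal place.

41.9 mOsm/kg

Calculated osmolality = 2·Na + glucose/18 + BUN/2.8
= 2·144 + 110/18 + 14/2.8
= 288 + 6.11 + 5
= 299.11 mOsm/kg ≈ 299.1 mOsm/kg
Osmolar gap = measured − calculated = 341 − 299.1 = 41.9 mOsm/kg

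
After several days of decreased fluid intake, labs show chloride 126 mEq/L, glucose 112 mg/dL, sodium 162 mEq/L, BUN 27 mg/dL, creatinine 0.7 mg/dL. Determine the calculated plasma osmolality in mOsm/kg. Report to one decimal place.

Calculated osmolality = 2·Na + glucose/18 + BUN/2.8
= 2·162 + 112/18 + 27/2.8
= 324 + 6.22 + 9.64
= 339.86 mOsm/kg

339.9 mOsm/kg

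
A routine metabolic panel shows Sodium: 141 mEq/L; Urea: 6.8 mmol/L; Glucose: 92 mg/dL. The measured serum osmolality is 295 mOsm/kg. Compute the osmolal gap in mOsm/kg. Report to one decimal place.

Calculated osmolality = 2·Na + glucose/18 + urea
= 2·141 + 92/18 + 6.8
= 282 + 5.11 + 6.80
= 293.91 mOsm/kg ≈ 293.9 mOsm/kg
Osmolar gap = measured − calculated = 295 − 293.9 = 1.1 mOsm/kg

1.1 mOsm/kg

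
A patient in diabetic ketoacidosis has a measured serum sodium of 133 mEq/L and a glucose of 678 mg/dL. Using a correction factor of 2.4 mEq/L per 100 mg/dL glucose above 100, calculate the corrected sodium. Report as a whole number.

147 mEq/L

Corrected Na = measured Na + 2.4 · (glucose − 100)/100
= 133 + 2.4 · (678 − 100)/100
= 133 + 13.9
= 146.9 mEq/L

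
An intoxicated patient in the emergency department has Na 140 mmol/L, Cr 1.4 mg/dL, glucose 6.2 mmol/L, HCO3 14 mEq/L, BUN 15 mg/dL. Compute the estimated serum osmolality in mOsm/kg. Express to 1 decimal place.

291.6 mOsm/kg

Calculated osmolality = 2·Na + glucose + BUN/2.8
= 2·140 + 6.2 + 15/2.8
= 280 + 6.20 + 5.36
= 291.56 mOsm/kg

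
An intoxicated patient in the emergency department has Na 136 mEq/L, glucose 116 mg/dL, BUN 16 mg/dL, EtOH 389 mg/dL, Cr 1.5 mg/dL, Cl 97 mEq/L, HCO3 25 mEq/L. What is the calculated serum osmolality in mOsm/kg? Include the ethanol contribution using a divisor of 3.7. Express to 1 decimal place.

Calculated osmolality = 2·Na + glucose/18 + BUN/2.8 + ethanol/3.7
= 2·136 + 116/18 + 16/2.8 + 389/3.7
= 272 + 6.44 + 5.71 + 105.14
= 389.29 mOsm/kg

389.3 mOsm/kg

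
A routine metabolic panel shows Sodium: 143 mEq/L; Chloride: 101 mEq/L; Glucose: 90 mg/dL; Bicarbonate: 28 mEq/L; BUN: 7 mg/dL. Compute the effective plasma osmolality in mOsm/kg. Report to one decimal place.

Effective osmolality excludes urea (freely permeant across cell membranes):
2·Na + glucose/18
= 2·143 + 90/18
= 286 + 5
= 291 mOsm/kg

291.0 mOsm/kg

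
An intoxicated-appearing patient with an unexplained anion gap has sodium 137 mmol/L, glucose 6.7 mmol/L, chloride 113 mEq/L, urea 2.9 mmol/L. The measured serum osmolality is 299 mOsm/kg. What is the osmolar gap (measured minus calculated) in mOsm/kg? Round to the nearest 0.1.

15.4 mOsm/kg

Calculated osmolality = 2·Na + glucose + urea
= 2·137 + 6.7 + 2.9
= 274 + 6.70 + 2.90
= 283.6 mOsm/kg ≈ 283.6 mOsm/kg
Osmolar gap = measured − calculated = 299 − 283.6 = 15.4 mOsm/kg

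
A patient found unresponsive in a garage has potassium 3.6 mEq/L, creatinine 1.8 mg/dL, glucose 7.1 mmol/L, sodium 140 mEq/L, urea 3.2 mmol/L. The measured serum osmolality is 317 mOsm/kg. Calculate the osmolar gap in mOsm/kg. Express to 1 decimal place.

26.7 mOsm/kg

Calculated osmolality = 2·Na + glucose + urea
= 2·140 + 7.1 + 3.2
= 280 + 7.10 + 3.20
= 290.3 mOsm/kg ≈ 290.3 mOsm/kg
Osmolar gap = measured − calculated = 317 − 290.3 = 26.7 mOsm/kg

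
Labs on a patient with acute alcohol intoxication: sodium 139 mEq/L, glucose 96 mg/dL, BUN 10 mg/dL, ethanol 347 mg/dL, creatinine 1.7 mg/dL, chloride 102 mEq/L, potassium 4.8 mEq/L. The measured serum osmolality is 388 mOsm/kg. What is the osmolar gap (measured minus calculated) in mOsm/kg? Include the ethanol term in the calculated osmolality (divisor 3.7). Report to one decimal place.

7.3 mOsm/kg

Calculated osmolality = 2·Na + glucose/18 + BUN/2.8 + ethanol/3.7
= 2·139 + 96/18 + 10/2.8 + 347/3.7
= 278 + 5.33 + 3.57 + 93.78
= 380.68 mOsm/kg ≈ 380.7 mOsm/kg
Osmolar gap = measured − calculated = 388 − 380.7 = 7.3 mOsm/kg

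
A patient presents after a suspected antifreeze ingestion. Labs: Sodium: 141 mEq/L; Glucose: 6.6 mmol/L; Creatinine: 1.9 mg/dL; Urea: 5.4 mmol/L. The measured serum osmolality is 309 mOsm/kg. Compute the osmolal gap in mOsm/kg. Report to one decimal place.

Calculated osmolality = 2·Na + glucose + urea
= 2·141 + 6.6 + 5.4
= 282 + 6.60 + 5.40
= 294 mOsm/kg ≈ 294.0 mOsm/kg
Osmolar gap = measured − calculated = 309 − 294.0 = 15.0 mOsm/kg

15.0 mOsm/kg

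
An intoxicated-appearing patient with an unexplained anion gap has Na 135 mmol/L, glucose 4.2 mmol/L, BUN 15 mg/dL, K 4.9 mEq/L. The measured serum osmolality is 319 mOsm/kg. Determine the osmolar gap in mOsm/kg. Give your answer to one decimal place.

39.4 mOsm/kg

Calculated osmolality = 2·Na + glucose + BUN/2.8
= 2·135 + 4.2 + 15/2.8
= 270 + 4.20 + 5.36
= 279.56 mOsm/kg ≈ 279.6 mOsm/kg
Osmolar gap = measured − calculated = 319 − 279.6 = 39.4 mOsm/kg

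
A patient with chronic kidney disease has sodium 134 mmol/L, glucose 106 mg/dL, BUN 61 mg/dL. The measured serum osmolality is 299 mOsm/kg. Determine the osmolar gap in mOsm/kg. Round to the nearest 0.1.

Calculated osmolality = 2·Na + glucose/18 + BUN/2.8
= 2·134 + 106/18 + 61/2.8
= 268 + 5.89 + 21.79
= 295.68 mOsm/kg ≈ 295.7 mOsm/kg
Osmolar gap = measured − calculated = 299 − 295.7 = 3.3 mOsm/kg

3.3 mOsm/kg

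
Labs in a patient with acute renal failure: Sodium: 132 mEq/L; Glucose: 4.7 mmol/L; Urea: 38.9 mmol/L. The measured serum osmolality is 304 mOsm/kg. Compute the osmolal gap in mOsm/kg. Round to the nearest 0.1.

Calculated osmolality = 2·Na + glucose + urea
= 2·132 + 4.7 + 38.9
= 264 + 4.70 + 38.90
= 307.6 mOsm/kg ≈ 307.6 mOsm/kg
Osmolar gap = measured − calculated = 304 − 307.6 = -3.6 mOsm/kg

-3.6 mOsm/kg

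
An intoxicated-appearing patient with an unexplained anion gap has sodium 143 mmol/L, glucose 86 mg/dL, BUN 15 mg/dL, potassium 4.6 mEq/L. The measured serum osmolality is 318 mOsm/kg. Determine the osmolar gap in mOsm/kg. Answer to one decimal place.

Calculated osmolality = 2·Na + glucose/18 + BUN/2.8
= 2·143 + 86/18 + 15/2.8
= 286 + 4.78 + 5.36
= 296.14 mOsm/kg ≈ 296.1 mOsm/kg
Osmolar gap = measured − calculated = 318 − 296.1 = 21.9 mOsm/kg

21.9 mOsm/kg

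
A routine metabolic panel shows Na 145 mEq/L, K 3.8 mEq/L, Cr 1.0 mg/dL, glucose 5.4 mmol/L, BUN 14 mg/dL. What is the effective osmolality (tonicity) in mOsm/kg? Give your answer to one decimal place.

295.4 mOsm/kg

Effective osmolality excludes urea (freely permeant across cell membranes):
2·Na + glucose
= 2·145 + 5.4
= 290 + 5.4
= 295.4 mOsm/kg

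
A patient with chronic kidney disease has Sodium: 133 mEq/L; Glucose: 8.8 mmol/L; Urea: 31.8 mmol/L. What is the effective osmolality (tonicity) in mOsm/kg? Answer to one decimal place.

274.8 mOsm/kg

Effective osmolality excludes urea (freely permeant across cell membranes):
2·Na + glucose
= 2·133 + 8.8
= 266 + 8.8
= 274.8 mOsm/kg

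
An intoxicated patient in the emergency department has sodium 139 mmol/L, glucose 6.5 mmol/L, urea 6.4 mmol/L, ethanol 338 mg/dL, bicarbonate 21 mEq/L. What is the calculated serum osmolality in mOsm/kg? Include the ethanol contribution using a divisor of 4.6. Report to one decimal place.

Calculated osmolality = 2·Na + glucose + urea + ethanol/4.6
= 2·139 + 6.5 + 6.4 + 338/4.6
= 278 + 6.50 + 6.40 + 73.48
= 364.38 mOsm/kg

364.4 mOsm/kg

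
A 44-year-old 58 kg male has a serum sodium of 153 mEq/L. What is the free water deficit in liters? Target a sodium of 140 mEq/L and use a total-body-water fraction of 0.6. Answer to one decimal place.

3.2 L

TBW = 0.6 · 58 = 34.8 L
Free water deficit = TBW · (Na/140 − 1)
= 34.8 · (153/140 − 1)
= 34.8 · 0.0929
= 3.23 L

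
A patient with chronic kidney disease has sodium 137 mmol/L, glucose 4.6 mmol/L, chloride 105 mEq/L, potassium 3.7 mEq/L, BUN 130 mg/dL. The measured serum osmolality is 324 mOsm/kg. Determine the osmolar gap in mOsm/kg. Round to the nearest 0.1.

-1.0 mOsm/kg

Calculated osmolality = 2·Na + glucose + BUN/2.8
= 2·137 + 4.6 + 130/2.8
= 274 + 4.60 + 46.43
= 325.03 mOsm/kg ≈ 325.0 mOsm/kg
Osmolar gap = measured − calculated = 324 − 325.0 = -1.0 mOsm/kg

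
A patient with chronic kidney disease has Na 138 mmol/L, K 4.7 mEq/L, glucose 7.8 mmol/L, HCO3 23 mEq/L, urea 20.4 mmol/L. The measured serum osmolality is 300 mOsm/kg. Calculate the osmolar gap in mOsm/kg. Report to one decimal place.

Calculated osmolality = 2·Na + glucose + urea
= 2·138 + 7.8 + 20.4
= 276 + 7.80 + 20.40
= 304.2 mOsm/kg ≈ 304.2 mOsm/kg
Osmolar gap = measured − calculated = 300 − 304.2 = -4.2 mOsm/kg

-4.2 mOsm/kg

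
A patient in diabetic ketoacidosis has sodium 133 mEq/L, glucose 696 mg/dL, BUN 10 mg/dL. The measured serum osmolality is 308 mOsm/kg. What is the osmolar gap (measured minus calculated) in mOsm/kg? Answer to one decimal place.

Calculated osmolality = 2·Na + glucose/18 + BUN/2.8
= 2·133 + 696/18 + 10/2.8
= 266 + 38.67 + 3.57
= 308.24 mOsm/kg ≈ 308.2 mOsm/kg
Osmolar gap = measured − calculated = 308 − 308.2 = -0.2 mOsm/kg

-0.2 mOsm/kg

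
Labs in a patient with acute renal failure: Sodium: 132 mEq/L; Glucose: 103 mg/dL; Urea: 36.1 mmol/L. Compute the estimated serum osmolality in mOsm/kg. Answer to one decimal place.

305.8 mOsm/kg

Calculated osmolality = 2·Na + glucose/18 + urea
= 2·132 + 103/18 + 36.1
= 264 + 5.72 + 36.10
= 305.82 mOsm/kg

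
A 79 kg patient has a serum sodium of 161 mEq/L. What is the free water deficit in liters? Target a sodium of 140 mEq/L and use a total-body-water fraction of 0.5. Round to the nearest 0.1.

TBW = 0.5 · 79 = 39.5 L
Free water deficit = TBW · (Na/140 − 1)
= 39.5 · (161/140 − 1)
= 39.5 · 0.15
= 5.92 L

5.9 L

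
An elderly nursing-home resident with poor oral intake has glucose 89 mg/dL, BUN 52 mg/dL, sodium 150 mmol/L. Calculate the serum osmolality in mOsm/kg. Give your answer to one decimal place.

323.5 mOsm/kg

Calculated osmolality = 2·Na + glucose/18 + BUN/2.8
= 2·150 + 89/18 + 52/2.8
= 300 + 4.94 + 18.57
= 323.51 mOsm/kg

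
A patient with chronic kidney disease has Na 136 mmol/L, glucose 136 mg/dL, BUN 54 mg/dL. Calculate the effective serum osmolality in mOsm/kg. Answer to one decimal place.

Effective osmolality excludes urea (freely permeant across cell membranes):
2·Na + glucose/18
= 2·136 + 136/18
= 272 + 7.56
= 279.56 mOsm/kg

279.6 mOsm/kg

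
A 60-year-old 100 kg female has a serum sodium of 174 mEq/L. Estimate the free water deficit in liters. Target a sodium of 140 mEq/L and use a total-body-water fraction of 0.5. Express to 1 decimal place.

TBW = 0.5 · 100 = 50 L
Free water deficit = TBW · (Na/140 − 1)
= 50 · (174/140 − 1)
= 50 · 0.2429
= 12.14 L

12.1 L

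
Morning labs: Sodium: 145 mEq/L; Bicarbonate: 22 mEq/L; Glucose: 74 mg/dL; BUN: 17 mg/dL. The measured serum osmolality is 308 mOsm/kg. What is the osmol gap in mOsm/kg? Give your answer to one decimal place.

7.8 mOsm/kg

Calculated osmolality = 2·Na + glucose/18 + BUN/2.8
= 2·145 + 74/18 + 17/2.8
= 290 + 4.11 + 6.07
= 300.18 mOsm/kg ≈ 300.2 mOsm/kg
Osmolar gap = measured − calculated = 308 − 300.2 = 7.8 mOsm/kg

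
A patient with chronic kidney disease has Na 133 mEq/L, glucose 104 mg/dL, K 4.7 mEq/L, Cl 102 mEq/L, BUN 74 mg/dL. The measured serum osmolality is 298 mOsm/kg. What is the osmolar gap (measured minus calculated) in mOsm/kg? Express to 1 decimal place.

Calculated osmolality = 2·Na + glucose/18 + BUN/2.8
= 2·133 + 104/18 + 74/2.8
= 266 + 5.78 + 26.43
= 298.21 mOsm/kg ≈ 298.2 mOsm/kg
Osmolar gap = measured − calculated = 298 − 298.2 = -0.2 mOsm/kg

-0.2 mOsm/kg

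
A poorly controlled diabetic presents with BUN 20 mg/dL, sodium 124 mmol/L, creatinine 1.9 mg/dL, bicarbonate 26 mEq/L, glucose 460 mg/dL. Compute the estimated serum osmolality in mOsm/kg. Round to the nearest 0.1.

Calculated osmolality = 2·Na + glucose/18 + BUN/2.8
= 2·124 + 460/18 + 20/2.8
= 248 + 25.56 + 7.14
= 280.7 mOsm/kg

280.7 mOsm/kg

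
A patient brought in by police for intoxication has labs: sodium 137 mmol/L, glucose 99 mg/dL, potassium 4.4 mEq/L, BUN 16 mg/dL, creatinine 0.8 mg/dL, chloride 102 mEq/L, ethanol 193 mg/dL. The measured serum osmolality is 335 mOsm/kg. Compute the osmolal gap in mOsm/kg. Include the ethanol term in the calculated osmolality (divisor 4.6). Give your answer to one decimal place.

7.8 mOsm/kg

Calculated osmolality = 2·Na + glucose/18 + BUN/2.8 + ethanol/4.6
= 2·137 + 99/18 + 16/2.8 + 193/4.6
= 274 + 5.50 + 5.71 + 41.96
= 327.17 mOsm/kg ≈ 327.2 mOsm/kg
Osmolar gap = measured − calculated = 335 − 327.2 = 7.8 mOsm/kg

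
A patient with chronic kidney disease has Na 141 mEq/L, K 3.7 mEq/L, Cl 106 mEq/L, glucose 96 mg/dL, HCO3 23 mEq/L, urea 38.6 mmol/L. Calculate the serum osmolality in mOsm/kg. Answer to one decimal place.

Calculated osmolality = 2·Na + glucose/18 + urea
= 2·141 + 96/18 + 38.6
= 282 + 5.33 + 38.60
= 325.93 mOsm/kg

325.9 mOsm/kg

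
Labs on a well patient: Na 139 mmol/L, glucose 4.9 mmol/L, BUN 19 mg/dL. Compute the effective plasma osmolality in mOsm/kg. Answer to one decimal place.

282.9 mOsm/kg

Effective osmolality excludes urea (freely permeant across cell membranes):
2·Na + glucose
= 2·139 + 4.9
= 278 + 4.9
= 282.9 mOsm/kg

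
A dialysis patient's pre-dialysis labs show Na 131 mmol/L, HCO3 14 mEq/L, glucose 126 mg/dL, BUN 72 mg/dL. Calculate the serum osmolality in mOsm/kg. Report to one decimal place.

Calculated osmolality = 2·Na + glucose/18 + BUN/2.8
= 2·131 + 126/18 + 72/2.8
= 262 + 7 + 25.71
= 294.71 mOsm/kg

294.7 mOsm/kg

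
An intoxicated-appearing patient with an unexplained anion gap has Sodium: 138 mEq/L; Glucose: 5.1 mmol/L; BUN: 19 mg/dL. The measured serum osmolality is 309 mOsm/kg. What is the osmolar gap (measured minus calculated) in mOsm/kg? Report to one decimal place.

Calculated osmolality = 2·Na + glucose + BUN/2.8
= 2·138 + 5.1 + 19/2.8
= 276 + 5.10 + 6.79
= 287.89 mOsm/kg ≈ 287.9 mOsm/kg
Osmolar gap = measured − calculated = 309 − 287.9 = 21.1 mOsm/kg

21.1 mOsm/kg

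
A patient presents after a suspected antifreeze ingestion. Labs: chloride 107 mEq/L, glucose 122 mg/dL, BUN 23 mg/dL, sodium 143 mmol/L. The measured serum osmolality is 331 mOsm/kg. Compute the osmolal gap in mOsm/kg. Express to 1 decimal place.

30.0 mOsm/kg

Calculated osmolality = 2·Na + glucose/18 + BUN/2.8
= 2·143 + 122/18 + 23/2.8
= 286 + 6.78 + 8.21
= 300.99 mOsm/kg ≈ 301.0 mOsm/kg
Osmolar gap = measured − calculated = 331 − 301.0 = 30.0 mOsm/kg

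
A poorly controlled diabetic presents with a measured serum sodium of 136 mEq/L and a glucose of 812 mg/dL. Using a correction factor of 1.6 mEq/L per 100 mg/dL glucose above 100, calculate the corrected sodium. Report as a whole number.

Corrected Na = measured Na + 1.6 · (glucose − 100)/100
= 136 + 1.6 · (812 − 100)/100
= 136 + 11.4
= 147.4 mEq/L

147 mEq/L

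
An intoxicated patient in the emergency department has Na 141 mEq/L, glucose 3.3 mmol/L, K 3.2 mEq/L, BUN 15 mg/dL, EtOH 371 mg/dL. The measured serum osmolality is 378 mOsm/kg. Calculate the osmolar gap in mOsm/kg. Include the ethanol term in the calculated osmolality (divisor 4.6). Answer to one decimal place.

Calculated osmolality = 2·Na + glucose + BUN/2.8 + ethanol/4.6
= 2·141 + 3.3 + 15/2.8 + 371/4.6
= 282 + 3.30 + 5.36 + 80.65
= 371.31 mOsm/kg ≈ 371.3 mOsm/kg
Osmolar gap = measured − calculated = 378 − 371.3 = 6.7 mOsm/kg

6.7 mOsm/kg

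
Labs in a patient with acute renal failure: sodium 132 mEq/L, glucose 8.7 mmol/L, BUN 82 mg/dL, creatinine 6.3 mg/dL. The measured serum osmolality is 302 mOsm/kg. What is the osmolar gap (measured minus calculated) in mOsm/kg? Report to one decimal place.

Calculated osmolality = 2·Na + glucose + BUN/2.8
= 2·132 + 8.7 + 82/2.8
= 264 + 8.70 + 29.29
= 301.99 mOsm/kg ≈ 302.0 mOsm/kg
Osmolar gap = measured − calculated = 302 − 302.0 = 0.0 mOsm/kg

0.0 mOsm/kg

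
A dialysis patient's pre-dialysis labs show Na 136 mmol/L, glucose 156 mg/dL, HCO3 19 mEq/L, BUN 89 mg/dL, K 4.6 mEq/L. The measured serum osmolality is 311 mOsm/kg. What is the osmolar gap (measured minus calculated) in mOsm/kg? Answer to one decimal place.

Calculated osmolality = 2·Na + glucose/18 + BUN/2.8
= 2·136 + 156/18 + 89/2.8
= 272 + 8.67 + 31.79
= 312.46 mOsm/kg ≈ 312.5 mOsm/kg
Osmolar gap = measured − calculated = 311 − 312.5 = -1.5 mOsm/kg

-1.5 mOsm/kg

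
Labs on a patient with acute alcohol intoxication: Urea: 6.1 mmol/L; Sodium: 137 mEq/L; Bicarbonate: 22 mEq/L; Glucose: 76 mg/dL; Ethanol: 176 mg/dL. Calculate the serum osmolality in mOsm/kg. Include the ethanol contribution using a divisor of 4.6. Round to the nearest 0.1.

322.6 mOsm/kg

Calculated osmolality = 2·Na + glucose/18 + urea + ethanol/4.6
= 2·137 + 76/18 + 6.1 + 176/4.6
= 274 + 4.22 + 6.10 + 38.26
= 322.58 mOsm/kg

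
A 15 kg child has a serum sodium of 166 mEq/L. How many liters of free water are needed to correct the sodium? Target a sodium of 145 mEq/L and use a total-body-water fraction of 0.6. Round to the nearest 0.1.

TBW = 0.6 · 15 = 9 L
Free water deficit = TBW · (Na/145 − 1)
= 9 · (166/145 − 1)
= 9 · 0.1448
= 1.3 L

1.3 L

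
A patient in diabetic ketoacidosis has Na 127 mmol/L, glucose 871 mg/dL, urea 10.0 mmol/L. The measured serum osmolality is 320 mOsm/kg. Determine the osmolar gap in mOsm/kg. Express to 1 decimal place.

Calculated osmolality = 2·Na + glucose/18 + urea
= 2·127 + 871/18 + 10
= 254 + 48.39 + 10
= 312.39 mOsm/kg ≈ 312.4 mOsm/kg
Osmolar gap = measured − calculated = 320 − 312.4 = 7.6 mOsm/kg

7.6 mOsm/kg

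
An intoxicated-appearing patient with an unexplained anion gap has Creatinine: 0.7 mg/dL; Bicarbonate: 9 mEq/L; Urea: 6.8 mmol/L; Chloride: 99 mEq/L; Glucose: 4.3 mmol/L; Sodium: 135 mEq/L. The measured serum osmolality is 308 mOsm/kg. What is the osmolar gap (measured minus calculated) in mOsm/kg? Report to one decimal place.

Calculated osmolality = 2·Na + glucose + urea
= 2·135 + 4.3 + 6.8
= 270 + 4.30 + 6.80
= 281.1 mOsm/kg ≈ 281.1 mOsm/kg
Osmolar gap = measured − calculated = 308 − 281.1 = 26.9 mOsm/kg

26.9 mOsm/kg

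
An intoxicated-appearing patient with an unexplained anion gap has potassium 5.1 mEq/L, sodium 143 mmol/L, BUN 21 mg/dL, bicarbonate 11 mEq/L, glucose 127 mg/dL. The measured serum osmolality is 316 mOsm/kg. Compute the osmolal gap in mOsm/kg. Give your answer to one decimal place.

15.4 mOsm/kg

Calculated osmolality = 2·Na + glucose/18 + BUN/2.8
= 2·143 + 127/18 + 21/2.8
= 286 + 7.06 + 7.50
= 300.56 mOsm/kg ≈ 300.6 mOsm/kg
Osmolar gap = measured − calculated = 316 − 300.6 = 15.4 mOsm/kg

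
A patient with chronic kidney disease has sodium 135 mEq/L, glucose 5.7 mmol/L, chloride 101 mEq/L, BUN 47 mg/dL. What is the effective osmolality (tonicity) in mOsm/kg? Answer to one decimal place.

275.7 mOsm/kg

Effective osmolality excludes urea (freely permeant across cell membranes):
2·Na + glucose
= 2·135 + 5.7
= 270 + 5.7
= 275.7 mOsm/kg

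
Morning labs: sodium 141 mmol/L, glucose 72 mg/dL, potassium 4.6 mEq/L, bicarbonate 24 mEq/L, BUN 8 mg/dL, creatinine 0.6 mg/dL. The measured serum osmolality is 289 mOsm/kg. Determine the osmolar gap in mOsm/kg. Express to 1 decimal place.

0.1 mOsm/kg

Calculated osmolality = 2·Na + glucose/18 + BUN/2.8
= 2·141 + 72/18 + 8/2.8
= 282 + 4 + 2.86
= 288.86 mOsm/kg ≈ 288.9 mOsm/kg
Osmolar gap = measured − calculated = 289 − 288.9 = 0.1 mOsm/kg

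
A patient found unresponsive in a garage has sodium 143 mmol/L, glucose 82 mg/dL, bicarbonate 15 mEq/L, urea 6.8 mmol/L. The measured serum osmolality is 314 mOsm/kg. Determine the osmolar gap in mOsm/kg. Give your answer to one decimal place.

Calculated osmolality = 2·Na + glucose/18 + urea
= 2·143 + 82/18 + 6.8
= 286 + 4.56 + 6.80
= 297.36 mOsm/kg ≈ 297.4 mOsm/kg
Osmolar gap = measured − calculated = 314 − 297.4 = 16.6 mOsm/kg

16.6 mOsm/kg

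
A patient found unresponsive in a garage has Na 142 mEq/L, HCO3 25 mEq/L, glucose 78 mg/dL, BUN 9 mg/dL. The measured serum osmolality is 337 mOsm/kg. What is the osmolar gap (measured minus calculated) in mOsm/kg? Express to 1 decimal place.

Calculated osmolality = 2·Na + glucose/18 + BUN/2.8
= 2·142 + 78/18 + 9/2.8
= 284 + 4.33 + 3.21
= 291.54 mOsm/kg ≈ 291.5 mOsm/kg
Osmolar gap = measured − calculated = 337 − 291.5 = 45.5 mOsm/kg

45.5 mOsm/kg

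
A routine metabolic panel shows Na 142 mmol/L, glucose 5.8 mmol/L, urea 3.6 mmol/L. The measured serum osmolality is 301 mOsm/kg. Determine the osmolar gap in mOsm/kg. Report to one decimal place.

7.6 mOsm/kg

Calculated osmolality = 2·Na + glucose + urea
= 2·142 + 5.8 + 3.6
= 284 + 5.80 + 3.60
= 293.4 mOsm/kg ≈ 293.4 mOsm/kg
Osmolar gap = measured − calculated = 301 − 293.4 = 7.6 mOsm/kg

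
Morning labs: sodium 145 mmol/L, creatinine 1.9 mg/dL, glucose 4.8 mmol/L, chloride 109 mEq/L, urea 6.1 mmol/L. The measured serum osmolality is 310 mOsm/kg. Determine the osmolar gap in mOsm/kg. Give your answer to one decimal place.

Calculated osmolality = 2·Na + glucose + urea
= 2·145 + 4.8 + 6.1
= 290 + 4.80 + 6.10
= 300.9 mOsm/kg ≈ 300.9 mOsm/kg
Osmolar gap = measured − calculated = 310 − 300.9 = 9.1 mOsm/kg

9.1 mOsm/kg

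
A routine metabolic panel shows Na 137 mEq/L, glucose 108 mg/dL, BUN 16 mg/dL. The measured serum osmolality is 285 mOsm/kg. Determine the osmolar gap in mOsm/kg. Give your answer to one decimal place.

Calculated osmolality = 2·Na + glucose/18 + BUN/2.8
= 2·137 + 108/18 + 16/2.8
= 274 + 6 + 5.71
= 285.71 mOsm/kg ≈ 285.7 mOsm/kg
Osmolar gap = measured − calculated = 285 − 285.7 = -0.7 mOsm/kg

-0.7 mOsm/kg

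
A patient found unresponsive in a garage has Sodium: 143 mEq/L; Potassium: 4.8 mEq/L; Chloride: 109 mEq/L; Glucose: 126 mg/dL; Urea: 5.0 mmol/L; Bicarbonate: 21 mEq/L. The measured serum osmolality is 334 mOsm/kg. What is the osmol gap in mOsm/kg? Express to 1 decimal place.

Calculated osmolality = 2·Na + glucose/18 + urea
= 2·143 + 126/18 + 5
= 286 + 7 + 5
= 298 mOsm/kg ≈ 298.0 mOsm/kg
Osmolar gap = measured − calculated = 334 − 298.0 = 36.0 mOsm/kg

36.0 mOsm/kg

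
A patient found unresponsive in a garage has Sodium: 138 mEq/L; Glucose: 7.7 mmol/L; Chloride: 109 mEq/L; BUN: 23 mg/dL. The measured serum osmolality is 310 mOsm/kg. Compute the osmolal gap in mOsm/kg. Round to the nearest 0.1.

18.1 mOsm/kg

Calculated osmolality = 2·Na + glucose + BUN/2.8
= 2·138 + 7.7 + 23/2.8
= 276 + 7.70 + 8.21
= 291.91 mOsm/kg ≈ 291.9 mOsm/kg
Osmolar gap = measured − calculated = 310 − 291.9 = 18.1 mOsm/kg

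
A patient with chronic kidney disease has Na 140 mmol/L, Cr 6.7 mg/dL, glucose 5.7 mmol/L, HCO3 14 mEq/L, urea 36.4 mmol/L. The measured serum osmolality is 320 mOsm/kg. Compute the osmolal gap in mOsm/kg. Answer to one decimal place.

-2.1 mOsm/kg

Calculated osmolality = 2·Na + glucose + urea
= 2·140 + 5.7 + 36.4
= 280 + 5.70 + 36.40
= 322.1 mOsm/kg ≈ 322.1 mOsm/kg
Osmolar gap = measured − calculated = 320 − 322.1 = -2.1 mOsm/kg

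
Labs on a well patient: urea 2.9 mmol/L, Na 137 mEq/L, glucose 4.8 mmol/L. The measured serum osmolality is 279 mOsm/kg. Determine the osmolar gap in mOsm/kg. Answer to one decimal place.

Calculated osmolality = 2·Na + glucose + urea
= 2·137 + 4.8 + 2.9
= 274 + 4.80 + 2.90
= 281.7 mOsm/kg ≈ 281.7 mOsm/kg
Osmolar gap = measured − calculated = 279 − 281.7 = -2.7 mOsm/kg

-2.7 mOsm/kg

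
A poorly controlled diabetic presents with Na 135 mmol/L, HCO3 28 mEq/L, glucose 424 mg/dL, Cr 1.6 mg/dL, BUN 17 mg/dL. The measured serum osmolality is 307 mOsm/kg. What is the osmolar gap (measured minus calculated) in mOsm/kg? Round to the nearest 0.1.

Calculated osmolality = 2·Na + glucose/18 + BUN/2.8
= 2·135 + 424/18 + 17/2.8
= 270 + 23.56 + 6.07
= 299.63 mOsm/kg ≈ 299.6 mOsm/kg
Osmolar gap = measured − calculated = 307 − 299.6 = 7.4 mOsm/kg

7.4 mOsm/kg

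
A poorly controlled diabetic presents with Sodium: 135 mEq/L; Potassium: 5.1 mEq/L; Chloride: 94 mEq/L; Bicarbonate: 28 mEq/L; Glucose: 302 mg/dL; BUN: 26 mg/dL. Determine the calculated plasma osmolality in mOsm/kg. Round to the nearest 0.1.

296.1 mOsm/kg

Calculated osmolality = 2·Na + glucose/18 + BUN/2.8
= 2·135 + 302/18 + 26/2.8
= 270 + 16.78 + 9.29
= 296.07 mOsm/kg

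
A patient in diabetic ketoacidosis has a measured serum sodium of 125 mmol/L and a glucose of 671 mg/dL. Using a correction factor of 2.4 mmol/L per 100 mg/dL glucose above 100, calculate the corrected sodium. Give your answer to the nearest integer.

139 mmol/L

Corrected Na = measured Na + 2.4 · (glucose − 100)/100
= 125 + 2.4 · (671 − 100)/100
= 125 + 13.7
= 138.7 mmol/L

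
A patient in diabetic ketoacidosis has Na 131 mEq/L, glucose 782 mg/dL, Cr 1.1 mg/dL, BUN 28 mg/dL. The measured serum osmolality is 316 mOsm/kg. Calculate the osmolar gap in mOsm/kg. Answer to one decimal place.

0.6 mOsm/kg

Calculated osmolality = 2·Na + glucose/18 + BUN/2.8
= 2·131 + 782/18 + 28/2.8
= 262 + 43.44 + 10
= 315.44 mOsm/kg ≈ 315.4 mOsm/kg
Osmolar gap = measured − calculated = 316 − 315.4 = 0.6 mOsm/kg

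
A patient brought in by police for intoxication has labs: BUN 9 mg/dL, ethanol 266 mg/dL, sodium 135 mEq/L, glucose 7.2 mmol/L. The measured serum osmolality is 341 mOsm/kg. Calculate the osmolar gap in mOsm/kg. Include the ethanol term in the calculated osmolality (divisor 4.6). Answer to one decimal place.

Calculated osmolality = 2·Na + glucose + BUN/2.8 + ethanol/4.6
= 2·135 + 7.2 + 9/2.8 + 266/4.6
= 270 + 7.20 + 3.21 + 57.83
= 338.24 mOsm/kg ≈ 338.2 mOsm/kg
Osmolar gap = measured − calculated = 341 − 338.2 = 2.8 mOsm/kg

2.8 mOsm/kg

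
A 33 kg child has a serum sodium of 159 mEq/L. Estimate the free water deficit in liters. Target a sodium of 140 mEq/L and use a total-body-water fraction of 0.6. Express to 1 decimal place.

2.7 L

TBW = 0.6 · 33 = 19.8 L
Free water deficit = TBW · (Na/140 − 1)
= 19.8 · (159/140 − 1)
= 19.8 · 0.1357
= 2.69 L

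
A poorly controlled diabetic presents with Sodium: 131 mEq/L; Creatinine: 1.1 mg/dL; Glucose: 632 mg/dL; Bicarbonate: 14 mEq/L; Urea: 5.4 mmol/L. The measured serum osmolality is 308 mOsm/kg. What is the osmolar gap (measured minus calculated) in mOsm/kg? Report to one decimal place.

5.5 mOsm/kg

Calculated osmolality = 2·Na + glucose/18 + urea
= 2·131 + 632/18 + 5.4
= 262 + 35.11 + 5.40
= 302.51 mOsm/kg ≈ 302.5 mOsm/kg
Osmolar gap = measured − calculated = 308 − 302.5 = 5.5 mOsm/kg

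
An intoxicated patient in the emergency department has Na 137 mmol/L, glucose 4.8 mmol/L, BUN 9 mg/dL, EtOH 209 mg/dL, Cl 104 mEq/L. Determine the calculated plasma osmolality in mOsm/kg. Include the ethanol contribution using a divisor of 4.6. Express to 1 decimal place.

327.4 mOsm/kg

Calculated osmolality = 2·Na + glucose + BUN/2.8 + ethanol/4.6
= 2·137 + 4.8 + 9/2.8 + 209/4.6
= 274 + 4.80 + 3.21 + 45.43
= 327.44 mOsm/kg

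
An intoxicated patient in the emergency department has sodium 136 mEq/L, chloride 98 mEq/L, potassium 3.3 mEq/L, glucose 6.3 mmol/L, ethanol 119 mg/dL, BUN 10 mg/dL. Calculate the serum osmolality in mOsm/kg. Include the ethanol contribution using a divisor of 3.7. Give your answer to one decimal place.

314.0 mOsm/kg

Calculated osmolality = 2·Na + glucose + BUN/2.8 + ethanol/3.7
= 2·136 + 6.3 + 10/2.8 + 119/3.7
= 272 + 6.30 + 3.57 + 32.16
= 314.03 mOsm/kg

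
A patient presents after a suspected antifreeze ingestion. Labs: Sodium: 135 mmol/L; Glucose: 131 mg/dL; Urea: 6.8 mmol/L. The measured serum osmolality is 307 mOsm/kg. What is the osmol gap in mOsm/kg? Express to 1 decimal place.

22.9 mOsm/kg

Calculated osmolality = 2·Na + glucose/18 + urea
= 2·135 + 131/18 + 6.8
= 270 + 7.28 + 6.80
= 284.08 mOsm/kg ≈ 284.1 mOsm/kg
Osmolar gap = measured − calculated = 307 − 284.1 = 22.9 mOsm/kg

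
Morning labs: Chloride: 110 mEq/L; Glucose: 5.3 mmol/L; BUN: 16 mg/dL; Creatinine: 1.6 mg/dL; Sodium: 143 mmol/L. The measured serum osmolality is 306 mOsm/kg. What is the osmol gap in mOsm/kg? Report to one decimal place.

Calculated osmolality = 2·Na + glucose + BUN/2.8
= 2·143 + 5.3 + 16/2.8
= 286 + 5.30 + 5.71
= 297.01 mOsm/kg ≈ 297.0 mOsm/kg
Osmolar gap = measured − calculated = 306 − 297.0 = 9.0 mOsm/kg

9.0 mOsm/kg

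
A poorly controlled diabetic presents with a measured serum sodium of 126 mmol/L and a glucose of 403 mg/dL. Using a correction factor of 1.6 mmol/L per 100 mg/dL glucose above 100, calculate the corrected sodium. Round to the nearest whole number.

131 mmol/L

Corrected Na = measured Na + 1.6 · (glucose − 100)/100
= 126 + 1.6 · (403 − 100)/100
= 126 + 4.8
= 130.8 mmol/L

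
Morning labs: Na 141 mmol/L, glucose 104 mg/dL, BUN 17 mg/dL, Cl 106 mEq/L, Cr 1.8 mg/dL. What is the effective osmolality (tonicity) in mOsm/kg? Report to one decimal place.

Effective osmolality excludes urea (freely permeant across cell membranes):
2·Na + glucose/18
= 2·141 + 104/18
= 282 + 5.78
= 287.78 mOsm/kg

287.8 mOsm/kg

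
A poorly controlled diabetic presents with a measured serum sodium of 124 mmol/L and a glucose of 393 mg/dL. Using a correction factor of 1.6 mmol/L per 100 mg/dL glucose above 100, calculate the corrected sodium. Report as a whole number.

129 mmol/L

Corrected Na = measured Na + 1.6 · (glucose − 100)/100
= 124 + 1.6 · (393 − 100)/100
= 124 + 4.7
= 128.7 mmol/L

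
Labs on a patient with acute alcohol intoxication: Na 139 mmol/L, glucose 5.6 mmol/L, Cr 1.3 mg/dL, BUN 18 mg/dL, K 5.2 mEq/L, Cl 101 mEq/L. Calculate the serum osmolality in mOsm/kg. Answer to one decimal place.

290.0 mOsm/kg

Calculated osmolality = 2·Na + glucose + BUN/2.8
= 2·139 + 5.6 + 18/2.8
= 278 + 5.60 + 6.43
= 290.03 mOsm/kg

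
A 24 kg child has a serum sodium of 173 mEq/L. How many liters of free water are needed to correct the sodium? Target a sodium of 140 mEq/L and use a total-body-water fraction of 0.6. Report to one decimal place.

3.4 L

TBW = 0.6 · 24 = 14.4 L
Free water deficit = TBW · (Na/140 − 1)
= 14.4 · (173/140 − 1)
= 14.4 · 0.2357
= 3.39 L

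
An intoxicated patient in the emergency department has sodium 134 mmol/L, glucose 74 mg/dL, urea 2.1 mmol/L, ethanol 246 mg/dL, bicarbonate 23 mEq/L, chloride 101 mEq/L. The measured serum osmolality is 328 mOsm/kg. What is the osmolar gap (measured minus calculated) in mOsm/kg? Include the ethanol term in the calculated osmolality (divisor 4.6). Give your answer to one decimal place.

Calculated osmolality = 2·Na + glucose/18 + urea + ethanol/4.6
= 2·134 + 74/18 + 2.1 + 246/4.6
= 268 + 4.11 + 2.10 + 53.48
= 327.69 mOsm/kg ≈ 327.7 mOsm/kg
Osmolar gap = measured − calculated = 328 − 327.7 = 0.3 mOsm/kg

0.3 mOsm/kg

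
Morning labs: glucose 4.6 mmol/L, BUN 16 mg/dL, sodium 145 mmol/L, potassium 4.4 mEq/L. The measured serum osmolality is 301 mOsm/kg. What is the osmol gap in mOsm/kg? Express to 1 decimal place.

0.7 mOsm/kg

Calculated osmolality = 2·Na + glucose + BUN/2.8
= 2·145 + 4.6 + 16/2.8
= 290 + 4.60 + 5.71
= 300.31 mOsm/kg ≈ 300.3 mOsm/kg
Osmolar gap = measured − calculated = 301 − 300.3 = 0.7 mOsm/kg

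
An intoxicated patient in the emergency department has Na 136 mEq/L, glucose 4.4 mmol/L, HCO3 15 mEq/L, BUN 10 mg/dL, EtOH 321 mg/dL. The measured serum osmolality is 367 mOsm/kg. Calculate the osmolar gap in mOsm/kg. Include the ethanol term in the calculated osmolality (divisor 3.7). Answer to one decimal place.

0.3 mOsm/kg

Calculated osmolality = 2·Na + glucose + BUN/2.8 + ethanol/3.7
= 2·136 + 4.4 + 10/2.8 + 321/3.7
= 272 + 4.40 + 3.57 + 86.76
= 366.73 mOsm/kg ≈ 366.7 mOsm/kg
Osmolar gap = measured − calculated = 367 − 366.7 = 0.3 mOsm/kg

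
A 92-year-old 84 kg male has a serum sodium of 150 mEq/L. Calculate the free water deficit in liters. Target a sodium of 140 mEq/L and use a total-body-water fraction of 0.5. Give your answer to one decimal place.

TBW = 0.5 · 84 = 42 L
Free water deficit = TBW · (Na/140 − 1)
= 42 · (150/140 − 1)
= 42 · 0.0714
= 3 L

3.0 L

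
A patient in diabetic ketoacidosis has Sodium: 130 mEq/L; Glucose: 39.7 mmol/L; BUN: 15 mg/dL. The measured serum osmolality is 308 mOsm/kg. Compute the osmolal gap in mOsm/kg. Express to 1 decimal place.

2.9 mOsm/kg

Calculated osmolality = 2·Na + glucose + BUN/2.8
= 2·130 + 39.7 + 15/2.8
= 260 + 39.70 + 5.36
= 305.06 mOsm/kg ≈ 305.1 mOsm/kg
Osmolar gap = measured − calculated = 308 − 305.1 = 2.9 mOsm/kg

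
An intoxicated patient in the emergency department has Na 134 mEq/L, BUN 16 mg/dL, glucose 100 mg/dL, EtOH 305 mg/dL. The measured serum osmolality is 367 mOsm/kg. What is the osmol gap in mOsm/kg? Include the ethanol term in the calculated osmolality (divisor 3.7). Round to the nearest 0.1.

Calculated osmolality = 2·Na + glucose/18 + BUN/2.8 + ethanol/3.7
= 2·134 + 100/18 + 16/2.8 + 305/3.7
= 268 + 5.56 + 5.71 + 82.43
= 361.7 mOsm/kg ≈ 361.7 mOsm/kg
Osmolar gap = measured − calculated = 367 − 361.7 = 5.3 mOsm/kg

5.3 mOsm/kg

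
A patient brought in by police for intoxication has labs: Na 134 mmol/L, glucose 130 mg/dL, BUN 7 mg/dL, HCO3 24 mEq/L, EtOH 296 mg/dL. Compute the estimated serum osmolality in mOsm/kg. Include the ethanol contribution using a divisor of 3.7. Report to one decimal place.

357.7 mOsm/kg

Calculated osmolality = 2·Na + glucose/18 + BUN/2.8 + ethanol/3.7
= 2·134 + 130/18 + 7/2.8 + 296/3.7
= 268 + 7.22 + 2.50 + 80
= 357.72 mOsm/kg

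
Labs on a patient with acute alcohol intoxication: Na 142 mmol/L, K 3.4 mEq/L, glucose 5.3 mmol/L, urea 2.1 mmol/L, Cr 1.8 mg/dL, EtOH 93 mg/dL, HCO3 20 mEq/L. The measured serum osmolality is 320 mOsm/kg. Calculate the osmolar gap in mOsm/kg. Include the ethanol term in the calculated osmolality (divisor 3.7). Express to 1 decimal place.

3.5 mOsm/kg

Calculated osmolality = 2·Na + glucose + urea + ethanol/3.7
= 2·142 + 5.3 + 2.1 + 93/3.7
= 284 + 5.30 + 2.10 + 25.14
= 316.54 mOsm/kg ≈ 316.5 mOsm/kg
Osmolar gap = measured − calculated = 320 − 316.5 = 3.5 mOsm/kg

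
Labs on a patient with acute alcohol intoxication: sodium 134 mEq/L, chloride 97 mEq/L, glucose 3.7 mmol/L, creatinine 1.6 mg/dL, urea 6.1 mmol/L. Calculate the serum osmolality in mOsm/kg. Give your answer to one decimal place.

277.8 mOsm/kg

Calculated osmolality = 2·Na + glucose + urea
= 2·134 + 3.7 + 6.1
= 268 + 3.70 + 6.10
= 277.8 mOsm/kg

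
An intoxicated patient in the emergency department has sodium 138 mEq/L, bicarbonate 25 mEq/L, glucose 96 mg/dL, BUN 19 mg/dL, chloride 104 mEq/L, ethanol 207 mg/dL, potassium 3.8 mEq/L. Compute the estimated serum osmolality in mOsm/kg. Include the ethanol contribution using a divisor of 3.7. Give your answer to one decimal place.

Calculated osmolality = 2·Na + glucose/18 + BUN/2.8 + ethanol/3.7
= 2·138 + 96/18 + 19/2.8 + 207/3.7
= 276 + 5.33 + 6.79 + 55.95
= 344.07 mOsm/kg

344.1 mOsm/kg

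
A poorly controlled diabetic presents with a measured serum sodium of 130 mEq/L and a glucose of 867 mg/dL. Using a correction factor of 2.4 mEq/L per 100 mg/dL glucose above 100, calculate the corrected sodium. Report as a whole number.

Corrected Na = measured Na + 2.4 · (glucose − 100)/100
= 130 + 2.4 · (867 − 100)/100
= 130 + 18.4
= 148.4 mEq/L

148 mEq/L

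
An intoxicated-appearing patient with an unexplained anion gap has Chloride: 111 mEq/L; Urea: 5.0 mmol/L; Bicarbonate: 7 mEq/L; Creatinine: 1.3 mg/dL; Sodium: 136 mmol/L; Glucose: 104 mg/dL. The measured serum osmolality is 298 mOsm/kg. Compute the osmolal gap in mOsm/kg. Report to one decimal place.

Calculated osmolality = 2·Na + glucose/18 + urea
= 2·136 + 104/18 + 5
= 272 + 5.78 + 5
= 282.78 mOsm/kg ≈ 282.8 mOsm/kg
Osmolar gap = measured − calculated = 298 − 282.8 = 15.2 mOsm/kg

15.2 mOsm/kg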